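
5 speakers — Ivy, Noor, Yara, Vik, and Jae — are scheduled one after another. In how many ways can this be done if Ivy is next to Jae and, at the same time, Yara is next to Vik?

Treat {Ivy,Jae} as one block (2 orders) and {Yara,Vik} as another (2 orders).
That leaves 3 units to arrange: 2 × 2 × 3! = 4 × 6 = 24.

24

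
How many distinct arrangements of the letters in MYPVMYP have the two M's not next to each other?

There are 7!/(2!·2!·2!) = 630 arrangements of MYPVMYP in total.
Arrangements with the M's together: treat MM as one letter, giving (6)!/(2!·2!) = 180.
Subtracting, 630 − 180 = 450 arrangements keep the M's apart.

450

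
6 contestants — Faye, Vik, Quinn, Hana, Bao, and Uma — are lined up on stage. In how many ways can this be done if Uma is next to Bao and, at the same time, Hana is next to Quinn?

96

Treat {Uma,Bao} as one block (2 orders) and {Hana,Quinn} as another (2 orders).
That leaves 4 units to arrange: 2 × 2 × 4! = 4 × 24 = 96.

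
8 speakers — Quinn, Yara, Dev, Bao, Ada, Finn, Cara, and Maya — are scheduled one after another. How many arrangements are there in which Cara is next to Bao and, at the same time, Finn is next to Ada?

Treat {Cara,Bao} as one block (2 orders) and {Finn,Ada} as another (2 orders).
That leaves 6 units to arrange: 2 × 2 × 6! = 4 × 720 = 2880.

2880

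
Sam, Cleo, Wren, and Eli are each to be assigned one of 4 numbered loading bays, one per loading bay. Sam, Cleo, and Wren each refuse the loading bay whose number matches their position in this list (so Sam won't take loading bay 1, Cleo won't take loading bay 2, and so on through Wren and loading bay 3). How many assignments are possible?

Let Aᵢ (for i ∈ {1, 2, 3}) be the placements that put person i in their forbidden loading bay. Any j of these fix j positions, leaving (4−j)! ways to fill the rest, and there are C(3,j) ways to pick which j.
By inclusion–exclusion, the number of valid placements is Σ_{j=0}^{3} (−1)^j C(3,j)·(4−j)!.
Computing: 24 − 18 + 6 − 1 = 11.

11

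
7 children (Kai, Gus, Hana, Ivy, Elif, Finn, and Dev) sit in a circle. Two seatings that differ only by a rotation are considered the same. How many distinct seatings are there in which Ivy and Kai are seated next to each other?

Treat {Ivy, Kai} as one unit (2 internal orders) and seat the resulting 6 units around the table: (5)! circular arrangements.
So 2 × (5)! = 2 × 120 = 240.

240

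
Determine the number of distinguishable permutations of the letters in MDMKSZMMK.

7560

Letter multiplicities in MDMKSZMMK: D×1, K×2, M×4, S×1, Z×1.
Dividing 9! = 362880 by 4!·2! = 48 for the repeated letters gives 7560.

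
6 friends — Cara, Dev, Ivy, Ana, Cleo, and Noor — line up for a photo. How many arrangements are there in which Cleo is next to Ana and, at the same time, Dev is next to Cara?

Treat {Cleo,Ana} as one block (2 orders) and {Dev,Cara} as another (2 orders).
That leaves 4 units to arrange: 2 × 2 × 4! = 4 × 24 = 96.

96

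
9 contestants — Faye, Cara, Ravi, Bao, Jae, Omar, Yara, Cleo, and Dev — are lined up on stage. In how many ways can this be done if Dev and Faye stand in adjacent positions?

80640

Glue Dev and Faye into one block (2 internal orders), leaving 8 units to arrange in a row.
That gives 2 × 8! = 2 × 40320 = 80640.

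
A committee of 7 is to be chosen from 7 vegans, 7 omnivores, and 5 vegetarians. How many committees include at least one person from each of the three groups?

45374

With no constraint there are C(19,7) = 50388 possible selections.
Selections missing a whole group: no vegans → C(12,7) = 792; no omnivores → C(12,7) = 792; no vegetarians → C(14,7) = 3432.
Add back selections omitting two groups (i.e. drawn from a single group): C(7,7) + C(7,7) + C(5,7) = 2.
By inclusion–exclusion: 50388 − 5016 + 2 = 45374.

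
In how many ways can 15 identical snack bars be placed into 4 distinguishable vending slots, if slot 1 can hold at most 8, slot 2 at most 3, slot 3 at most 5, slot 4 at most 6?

By stars and bars, unrestricted non-negative solutions to x_1+…+x_4 = 15 number C(15+3,3) = 816.
Subtract solutions that violate a single cap (substitute x_i' = x_i − (cap_i+1)): x_1 ≥ 9 gives C(9,3) = 84; x_2 ≥ 4 gives C(14,3) = 364; x_3 ≥ 6 gives C(12,3) = 220; x_4 ≥ 7 gives C(11,3) = 165. Together 833.
Add back pairs where two caps are both exceeded: 10 + 1 + 0 + 56 + 35 + 10 = 112.
By inclusion–exclusion the count is 816 − 833 + 112 = 95.

95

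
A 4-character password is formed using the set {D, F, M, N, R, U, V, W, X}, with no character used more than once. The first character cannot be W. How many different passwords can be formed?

2688

The first character has 9−1 = 8 choices (anything except W).
The remaining 3 characters are filled from the other 8 symbols without repetition: 8 × 7 × 6 = 336.
Total: 8 × 336 = 2688.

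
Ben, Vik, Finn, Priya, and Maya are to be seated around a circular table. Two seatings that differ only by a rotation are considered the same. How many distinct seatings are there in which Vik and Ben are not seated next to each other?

12

Without the restriction there are (4)! = 24 seatings.
Those with Vik next to Ben: fuse the pair into one unit and seat 4 units around a circle — 2·(3)! = 12.
Subtracting, 24 − 12 = 12.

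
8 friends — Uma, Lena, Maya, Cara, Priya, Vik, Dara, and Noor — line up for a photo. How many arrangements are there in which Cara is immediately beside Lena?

10080

Treat {Cara, Lena} as a single unit. There are 7 units to order, and the pair itself can be ordered 2 ways.
That gives 2 × 7! = 2 × 5040 = 10080.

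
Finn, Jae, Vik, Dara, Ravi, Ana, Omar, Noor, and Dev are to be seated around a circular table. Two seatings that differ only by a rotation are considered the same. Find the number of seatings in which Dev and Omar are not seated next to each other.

Without the restriction there are (8)! = 40320 seatings.
Those with Dev next to Omar: fuse the pair into one unit and seat 8 units around a circle — 2·(7)! = 10080.
Subtracting, 40320 − 10080 = 30240.

30240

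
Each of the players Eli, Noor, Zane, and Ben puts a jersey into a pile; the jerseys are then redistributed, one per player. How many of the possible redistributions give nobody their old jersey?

9

Count assignments avoiding every fixed point. For any j of the 4 players fixed to their old jersey, the other 4−j can be arranged in (4−j)! ways.
By inclusion–exclusion this is Σ_{j=0}^{4} (−1)^j C(4,j)·(4−j)!.
Computing: 24 − 24 + 12 − 4 + 1 = 9.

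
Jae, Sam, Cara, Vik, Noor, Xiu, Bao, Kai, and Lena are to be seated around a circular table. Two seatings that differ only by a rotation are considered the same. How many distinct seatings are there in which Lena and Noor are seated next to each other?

10080

Treat {Lena, Noor} as one unit (2 internal orders) and seat the resulting 8 units around the table: (7)! circular arrangements.
So 2 × (7)! = 2 × 5040 = 10080.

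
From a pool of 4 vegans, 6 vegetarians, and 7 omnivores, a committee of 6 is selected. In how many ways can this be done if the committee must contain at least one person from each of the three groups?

9996

Unrestricted: C(17,6) = 12376 ways to pick any 6 of the 17.
Subtract selections that omit an entire group: no vegans → C(13,6) = 1716; no vegetarians → C(11,6) = 462; no omnivores → C(10,6) = 210.
Add back selections omitting two groups (i.e. drawn from a single group): C(4,6) + C(6,6) + C(7,6) = 8.
By inclusion–exclusion: 12376 − 2388 + 8 = 9996.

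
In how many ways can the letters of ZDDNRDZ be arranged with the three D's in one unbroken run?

60

Treat the 3 copies of D as a single block. The multiset to arrange is then {DDD, N, R, Z, Z}, 5 items in all.
That gives (5)!/(2!) = 60 arrangements.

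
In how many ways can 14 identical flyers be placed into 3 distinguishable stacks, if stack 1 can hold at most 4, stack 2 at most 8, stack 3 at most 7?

20

Without the upper bounds there are C(16,2) = 120 ways to split 14 among 3 stacks.
Subtract solutions that violate a single cap (substitute x_i' = x_i − (cap_i+1)): x_1 ≥ 5 gives C(11,2) = 55; x_2 ≥ 9 gives C(7,2) = 21; x_3 ≥ 8 gives C(8,2) = 28. Together 104.
Add back pairs where two caps are both exceeded: 1 + 3 + 0 = 4.
By inclusion–exclusion the count is 120 − 104 + 4 = 20.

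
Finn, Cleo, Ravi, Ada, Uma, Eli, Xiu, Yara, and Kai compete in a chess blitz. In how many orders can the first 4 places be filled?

3024

This is an ordered selection of 4 from 9: P(9,4).
That gives 9 × 8 × 7 × 6 = 3024.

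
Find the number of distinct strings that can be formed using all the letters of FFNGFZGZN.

Letter multiplicities in FFNGFZGZN: F×3, G×2, N×2, Z×2.
Dividing 9! = 362880 by 3!·2!·2!·2! = 48 for the repeated letters gives 7560.

7560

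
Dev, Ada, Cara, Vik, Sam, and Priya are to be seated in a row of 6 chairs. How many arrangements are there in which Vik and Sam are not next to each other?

Of the 6! = 720 arrangements, those with Vik and Sam adjacent number 2 × 5! = 240 (treat the pair as a block with 2 internal orders).
So 720 − 240 = 480 arrangements keep them apart.

480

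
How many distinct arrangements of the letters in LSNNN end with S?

Fix S in the last position and arrange the remaining 4 letters.
Those 4 letters have N appearing 3 times, giving (4)!/(3!) = 4.

4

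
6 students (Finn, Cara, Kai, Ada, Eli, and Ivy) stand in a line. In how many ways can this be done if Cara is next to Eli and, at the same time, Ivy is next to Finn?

96

Treat {Cara,Eli} as one block (2 orders) and {Ivy,Finn} as another (2 orders).
That leaves 4 units to arrange: 2 × 2 × 4! = 4 × 24 = 96.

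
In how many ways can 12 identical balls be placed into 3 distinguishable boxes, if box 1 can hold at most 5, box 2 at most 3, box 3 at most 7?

Without the upper bounds there are C(14,2) = 91 ways to split 12 among 3 boxes.
Subtract solutions that violate a single cap (substitute x_i' = x_i − (cap_i+1)): x_1 ≥ 6 gives C(8,2) = 28; x_2 ≥ 4 gives C(10,2) = 45; x_3 ≥ 8 gives C(6,2) = 15. Together 88.
Add back pairs where two caps are both exceeded: 6 + 0 + 1 = 7.
By inclusion–exclusion the count is 91 − 88 + 7 = 10.

10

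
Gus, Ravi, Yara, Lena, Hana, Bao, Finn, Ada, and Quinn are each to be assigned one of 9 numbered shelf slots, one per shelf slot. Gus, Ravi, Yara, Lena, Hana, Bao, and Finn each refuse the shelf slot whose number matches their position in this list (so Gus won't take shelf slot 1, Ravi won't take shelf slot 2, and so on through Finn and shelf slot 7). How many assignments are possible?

165016

Let Aᵢ (for 1 ≤ i ≤ 7) be the placements that put person i in their forbidden shelf slot. Any j of these fix j positions, leaving (9−j)! ways to fill the rest, and there are C(7,j) ways to pick which j.
By inclusion–exclusion, the number of valid placements is Σ_{j=0}^{7} (−1)^j C(7,j)·(9−j)!.
Computing: 362880 − 282240 + 105840 − 25200 + 4200 − 504 + 42 − 2 = 165016.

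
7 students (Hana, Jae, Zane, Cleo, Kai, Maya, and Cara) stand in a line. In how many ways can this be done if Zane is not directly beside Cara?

3600

There are 7! = 5040 arrangements in all. If Zane and Cara are adjacent, merging them into one block gives 2·(6)! = 1440 arrangements.
So 5040 − 1440 = 3600 arrangements keep them apart.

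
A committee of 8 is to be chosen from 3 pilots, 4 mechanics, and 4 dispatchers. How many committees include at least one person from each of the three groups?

164

With no constraint there are C(11,8) = 165 possible selections.
Subtract selections that omit an entire group: no pilots → C(8,8) = 1; no mechanics → C(7,8) = 0; no dispatchers → C(7,8) = 0.
Add back selections omitting two groups (i.e. drawn from a single group): C(3,8) + C(4,8) + C(4,8) = 0.
By inclusion–exclusion: 165 − 1 + 0 = 164.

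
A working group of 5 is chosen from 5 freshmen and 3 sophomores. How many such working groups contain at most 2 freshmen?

10

Split by how many freshmen are chosen (0 through 2).
Sum: C(5,0)·C(3,5) + C(5,1)·C(3,4) + C(5,2)·C(3,3) = 0 + 0 + 10 = 10.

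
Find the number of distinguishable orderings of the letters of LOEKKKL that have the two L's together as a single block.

120

Treat the 2 copies of L as a single block. The multiset to arrange is then {LL, E, K, K, K, O}, 6 items in all.
That gives (6)!/(3!) = 120 arrangements.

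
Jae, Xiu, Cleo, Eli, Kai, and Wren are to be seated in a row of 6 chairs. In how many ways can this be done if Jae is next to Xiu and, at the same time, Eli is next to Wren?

96

Treat {Jae,Xiu} as one block (2 orders) and {Eli,Wren} as another (2 orders).
That leaves 4 units to arrange: 2 × 2 × 4! = 4 × 24 = 96.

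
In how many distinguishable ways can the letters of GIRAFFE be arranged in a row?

2520

GIRAFFE has 7 letters with F appearing twice.
The number of distinct arrangements is 7!/(2!) = 5040/2 = 2520.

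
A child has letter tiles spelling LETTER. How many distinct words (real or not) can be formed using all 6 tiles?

Letter multiplicities in LETTER: E×2, L×1, R×1, T×2.
So there are 6! / (2!·2!) = 180 distinguishable arrangements.

180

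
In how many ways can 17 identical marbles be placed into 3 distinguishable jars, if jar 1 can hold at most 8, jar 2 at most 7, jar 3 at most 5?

Ignoring the caps, the number of non-negative solutions to x_1+…+x_3 = 17 is C(19,2) = 171.
Subtract solutions that violate a single cap (substitute x_i' = x_i − (cap_i+1)): x_1 ≥ 9 gives C(10,2) = 45; x_2 ≥ 8 gives C(11,2) = 55; x_3 ≥ 6 gives C(13,2) = 78. Together 178.
Add back pairs where two caps are both exceeded: 1 + 6 + 10 = 17.
By inclusion–exclusion the count is 171 − 178 + 17 = 10.

10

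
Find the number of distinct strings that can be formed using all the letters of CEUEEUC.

Letter multiplicities in CEUEEUC: C×2, E×3, U×2.
So there are 7! / (3!·2!·2!) = 210 distinguishable arrangements.

210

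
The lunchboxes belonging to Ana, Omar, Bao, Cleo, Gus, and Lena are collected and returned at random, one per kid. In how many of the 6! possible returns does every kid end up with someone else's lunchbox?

Let Aᵢ be the assignments in which kid i gets their own lunchbox. We want the size of the complement of A₁∪…∪A_6.
By inclusion–exclusion this is Σ_{j=0}^{6} (−1)^j C(6,j)·(6−j)!.
Computing: 720 − 720 + 360 − 120 + 30 − 6 + 1 = 265.

265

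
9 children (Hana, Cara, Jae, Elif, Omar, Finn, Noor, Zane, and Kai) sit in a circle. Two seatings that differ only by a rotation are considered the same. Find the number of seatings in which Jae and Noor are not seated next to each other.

All circular seatings of 9 people number (8)! = 40320.
Those with Jae next to Noor: fuse the pair into one unit and seat 8 units around a circle — 2·(7)! = 10080.
Subtracting, 40320 − 10080 = 30240.

30240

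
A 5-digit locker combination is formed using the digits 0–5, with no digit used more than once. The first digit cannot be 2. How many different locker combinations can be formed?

600

The first digit has 6−1 = 5 choices (anything except 2).
The remaining 4 digits are filled from the other 5 symbols without repetition: 5 × 4 × 3 × 2 = 120.
Total: 5 × 120 = 600.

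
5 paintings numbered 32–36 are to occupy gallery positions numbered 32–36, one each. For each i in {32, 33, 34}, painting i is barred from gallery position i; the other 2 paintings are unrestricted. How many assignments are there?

Let Aᵢ (for i ∈ {32, 33, 34}) be the placements that put painting i in its forbidden gallery position. Any j of these fix j positions, leaving (5−j)! ways to fill the rest, and there are C(3,j) ways to pick which j.
By inclusion–exclusion, the number of valid placements is Σ_{j=0}^{3} (−1)^j C(3,j)·(5−j)!.
Computing: 120 − 72 + 18 − 2 = 64.

64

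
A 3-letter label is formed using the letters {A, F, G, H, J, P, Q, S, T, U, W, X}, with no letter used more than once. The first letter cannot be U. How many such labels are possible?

The first letter has 12−1 = 11 choices (anything except U).
The remaining 2 letters are filled from the other 11 symbols without repetition: 11 × 10 = 110.
Total: 11 × 110 = 1210.

1210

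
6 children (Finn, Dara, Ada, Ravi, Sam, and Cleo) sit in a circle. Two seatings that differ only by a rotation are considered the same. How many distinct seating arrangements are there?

120

Seat Finn anywhere (absorbing the rotational symmetry), then permute the other 5: (5)! = 120.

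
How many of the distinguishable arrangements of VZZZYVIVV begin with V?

With the first slot taken by V, it remains to arrange the other 8 letters (ZZZYVIVV).
Those 8 letters have V appearing 3 times and Z appearing 3 times, giving (8)!/(3!·3!) = 1120.

1120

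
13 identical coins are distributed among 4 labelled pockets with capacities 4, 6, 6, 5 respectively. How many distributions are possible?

127

By stars and bars, unrestricted non-negative solutions to x_1+…+x_4 = 13 number C(13+3,3) = 560.
Subtract solutions that violate a single cap (substitute x_i' = x_i − (cap_i+1)): x_1 ≥ 5 gives C(11,3) = 165; x_2 ≥ 7 gives C(9,3) = 84; x_3 ≥ 7 gives C(9,3) = 84; x_4 ≥ 6 gives C(10,3) = 120. Together 453.
Add back pairs where two caps are both exceeded: 4 + 4 + 10 + 0 + 1 + 1 = 20.
By inclusion–exclusion the count is 560 − 453 + 20 = 127.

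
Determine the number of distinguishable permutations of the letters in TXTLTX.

Letter multiplicities in TXTLTX: L×1, T×3, X×2.
Dividing 6! = 720 by 3!·2! = 12 for the repeated letters gives 60.

60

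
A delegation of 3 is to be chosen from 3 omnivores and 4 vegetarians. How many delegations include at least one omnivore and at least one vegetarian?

30

With no constraint there are C(7,3) = 35 possible selections.
Selections missing a whole group: no omnivores → C(4,3) = 4; no vegetarians → C(3,3) = 1.
Both groups omitted at once is impossible, so 35 − 5 = 30.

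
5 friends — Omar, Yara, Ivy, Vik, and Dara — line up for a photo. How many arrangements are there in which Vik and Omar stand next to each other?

Glue Vik and Omar into one block (2 internal orders), leaving 4 units to arrange in a row.
That gives 2 × 4! = 2 × 24 = 48.

48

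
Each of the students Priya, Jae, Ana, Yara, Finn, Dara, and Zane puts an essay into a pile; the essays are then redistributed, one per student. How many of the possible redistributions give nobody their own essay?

1854

Let Aᵢ be the assignments in which student i gets their own essay. We want the size of the complement of A₁∪…∪A_7.
By inclusion–exclusion this is Σ_{j=0}^{7} (−1)^j C(7,j)·(7−j)!.
Computing: 5040 − 5040 + 2520 − 840 + 210 − 42 + 7 − 1 = 1854.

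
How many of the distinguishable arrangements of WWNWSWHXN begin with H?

Fix H in the first position and arrange the remaining 8 letters.
Those 8 letters have N appearing twice and W appearing 4 times, giving (8)!/(4!·2!) = 840.

840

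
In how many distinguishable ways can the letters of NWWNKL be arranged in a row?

Letter multiplicities in NWWNKL: K×1, L×1, N×2, W×2.
The number of distinct arrangements is 6!/(2!·2!) = 720/4 = 180.

180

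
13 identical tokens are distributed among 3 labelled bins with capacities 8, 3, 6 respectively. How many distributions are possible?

14

Ignoring the caps, the number of non-negative solutions to x_1+…+x_3 = 13 is C(15,2) = 105.
Subtract solutions that violate a single cap (substitute x_i' = x_i − (cap_i+1)): x_1 ≥ 9 gives C(6,2) = 15; x_2 ≥ 4 gives C(11,2) = 55; x_3 ≥ 7 gives C(8,2) = 28. Together 98.
Add back pairs where two caps are both exceeded: 1 + 0 + 6 = 7.
By inclusion–exclusion the count is 105 − 98 + 7 = 14.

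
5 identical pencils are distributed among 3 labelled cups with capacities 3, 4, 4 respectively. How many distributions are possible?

16

By stars and bars, unrestricted non-negative solutions to x_1+…+x_3 = 5 number C(5+2,2) = 21.
Subtract solutions that violate a single cap (substitute x_i' = x_i − (cap_i+1)): x_1 ≥ 4 gives C(3,2) = 3; x_2 ≥ 5 gives C(2,2) = 1; x_3 ≥ 5 gives C(2,2) = 1. Together 5.
No two caps can be exceeded simultaneously, so the pair terms are all 0.
By inclusion–exclusion the count is 21 − 5 + 0 = 16.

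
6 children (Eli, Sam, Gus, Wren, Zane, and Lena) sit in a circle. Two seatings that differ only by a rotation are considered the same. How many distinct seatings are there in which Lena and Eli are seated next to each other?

48

Treat {Lena, Eli} as one unit (2 internal orders) and seat the resulting 5 units around the table: (4)! circular arrangements.
So 2 × (4)! = 2 × 24 = 48.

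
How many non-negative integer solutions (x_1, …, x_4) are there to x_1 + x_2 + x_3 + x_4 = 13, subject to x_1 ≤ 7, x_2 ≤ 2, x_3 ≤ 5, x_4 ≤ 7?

97

Without the upper bounds there are C(16,3) = 560 ways to split 13 among 4 variables.
Subtract solutions that violate a single cap (substitute x_i' = x_i − (cap_i+1)): x_1 ≥ 8 gives C(8,3) = 56; x_2 ≥ 3 gives C(13,3) = 286; x_3 ≥ 6 gives C(10,3) = 120; x_4 ≥ 8 gives C(8,3) = 56. Together 518.
Add back pairs where two caps are both exceeded: 10 + 0 + 0 + 35 + 10 + 0 = 55.
By inclusion–exclusion the count is 560 − 518 + 55 = 97.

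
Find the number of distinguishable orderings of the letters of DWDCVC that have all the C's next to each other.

60

Treat the 2 copies of C as a single block. The multiset to arrange is then {CC, D, D, V, W}, 5 items in all.
That gives (5)!/(2!) = 60 arrangements.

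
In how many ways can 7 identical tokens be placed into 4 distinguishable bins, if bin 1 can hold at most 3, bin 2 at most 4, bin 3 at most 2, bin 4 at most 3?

By stars and bars, unrestricted non-negative solutions to x_1+…+x_4 = 7 number C(7+3,3) = 120.
Subtract solutions that violate a single cap (substitute x_i' = x_i − (cap_i+1)): x_1 ≥ 4 gives C(6,3) = 20; x_2 ≥ 5 gives C(5,3) = 10; x_3 ≥ 3 gives C(7,3) = 35; x_4 ≥ 4 gives C(6,3) = 20. Together 85.
Add back pairs where two caps are both exceeded: 0 + 1 + 0 + 0 + 0 + 1 = 2.
By inclusion–exclusion the count is 120 − 85 + 2 = 37.

37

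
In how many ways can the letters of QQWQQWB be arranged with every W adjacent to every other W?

30

Treat the 2 copies of W as a single block. The multiset to arrange is then {WW, B, Q, Q, Q, Q}, 6 items in all.
That gives (6)!/(4!) = 30 arrangements.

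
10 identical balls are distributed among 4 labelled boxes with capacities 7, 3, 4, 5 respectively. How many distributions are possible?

106

By stars and bars, unrestricted non-negative solutions to x_1+…+x_4 = 10 number C(10+3,3) = 286.
Subtract solutions that violate a single cap (substitute x_i' = x_i − (cap_i+1)): x_1 ≥ 8 gives C(5,3) = 10; x_2 ≥ 4 gives C(9,3) = 84; x_3 ≥ 5 gives C(8,3) = 56; x_4 ≥ 6 gives C(7,3) = 35. Together 185.
Add back pairs where two caps are both exceeded: 0 + 0 + 0 + 4 + 1 + 0 = 5.
By inclusion–exclusion the count is 286 − 185 + 5 = 106.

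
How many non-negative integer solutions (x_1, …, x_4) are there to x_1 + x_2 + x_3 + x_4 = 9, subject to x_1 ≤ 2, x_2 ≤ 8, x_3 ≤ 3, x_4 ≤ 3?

Without the upper bounds there are C(12,3) = 220 ways to split 9 among 4 variables.
Subtract solutions that violate a single cap (substitute x_i' = x_i − (cap_i+1)): x_1 ≥ 3 gives C(9,3) = 84; x_2 ≥ 9 gives C(3,3) = 1; x_3 ≥ 4 gives C(8,3) = 56; x_4 ≥ 4 gives C(8,3) = 56. Together 197.
Add back pairs where two caps are both exceeded: 0 + 10 + 10 + 0 + 0 + 4 = 24.
By inclusion–exclusion the count is 220 − 197 + 24 = 47.

47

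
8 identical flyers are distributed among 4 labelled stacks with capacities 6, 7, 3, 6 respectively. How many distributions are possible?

121

Ignoring the caps, the number of non-negative solutions to x_1+…+x_4 = 8 is C(11,3) = 165.
Subtract solutions that violate a single cap (substitute x_i' = x_i − (cap_i+1)): x_1 ≥ 7 gives C(4,3) = 4; x_2 ≥ 8 gives C(3,3) = 1; x_3 ≥ 4 gives C(7,3) = 35; x_4 ≥ 7 gives C(4,3) = 4. Together 44.
No two caps can be exceeded simultaneously, so the pair terms are all 0.
By inclusion–exclusion the count is 165 − 44 + 0 = 121.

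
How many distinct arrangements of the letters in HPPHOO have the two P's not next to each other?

60

There are 6!/(2!·2!·2!) = 90 arrangements of HPPHOO in total.
If the two P's are adjacent, glue them into one block, leaving 5 items to arrange: (5)!/(2!·2!) = 30 ways.
Subtracting, 90 − 30 = 60 arrangements keep the P's apart.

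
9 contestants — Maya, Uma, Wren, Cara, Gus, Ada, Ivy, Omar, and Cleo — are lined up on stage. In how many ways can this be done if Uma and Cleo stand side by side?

80640

Place the 7 others and the Uma-Cleo pair as 8 objects in a line; the pair has 2 internal arrangements.
That gives 2 × 8! = 2 × 40320 = 80640.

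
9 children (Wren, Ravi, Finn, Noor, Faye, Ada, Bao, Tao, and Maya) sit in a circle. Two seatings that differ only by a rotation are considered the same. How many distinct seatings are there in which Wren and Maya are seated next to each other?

10080

Treat {Wren, Maya} as one unit (2 internal orders) and seat the resulting 8 units around the table: (7)! circular arrangements.
So 2 × (7)! = 2 × 5040 = 10080.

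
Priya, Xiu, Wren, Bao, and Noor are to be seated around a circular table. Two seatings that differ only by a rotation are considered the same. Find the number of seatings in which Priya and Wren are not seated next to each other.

12

Without the restriction there are (4)! = 24 seatings.
Seatings with Priya beside Wren: treat them as a block with 2 internal orders, giving 2 × (3)! = 12.
Subtracting, 24 − 12 = 12.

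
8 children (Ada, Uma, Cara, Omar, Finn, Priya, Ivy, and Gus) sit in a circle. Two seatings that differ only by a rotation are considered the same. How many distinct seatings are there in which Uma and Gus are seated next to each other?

1440

Glue Uma and Gus into a block (2 internal orders). Seating 7 units around a circle gives (6)! arrangements.
So 2 × (6)! = 2 × 720 = 1440.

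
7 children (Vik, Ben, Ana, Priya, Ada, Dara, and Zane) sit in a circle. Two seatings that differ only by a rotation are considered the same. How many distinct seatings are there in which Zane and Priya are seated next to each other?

240

Glue Zane and Priya into a block (2 internal orders). Seating 6 units around a circle gives (5)! arrangements.
So 2 × (5)! = 2 × 120 = 240.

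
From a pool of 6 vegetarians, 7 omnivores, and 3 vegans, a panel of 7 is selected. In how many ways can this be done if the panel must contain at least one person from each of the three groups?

9569

Unrestricted: C(16,7) = 11440 ways to pick any 7 of the 16.
Selections missing a whole group: no vegetarians → C(10,7) = 120; no omnivores → C(9,7) = 36; no vegans → C(13,7) = 1716.
Add back selections omitting two groups (i.e. drawn from a single group): C(6,7) + C(7,7) + C(3,7) = 1.
By inclusion–exclusion: 11440 − 1872 + 1 = 9569.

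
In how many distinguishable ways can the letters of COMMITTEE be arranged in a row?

Letter multiplicities in COMMITTEE: C×1, E×2, I×1, M×2, O×1, T×2.
The number of distinct arrangements is 9!/(2!·2!·2!) = 362880/8 = 45360.

45360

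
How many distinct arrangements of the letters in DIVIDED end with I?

120

With the last slot taken by I, it remains to arrange the other 6 letters (DVIDED).
Those 6 letters have D appearing 3 times, giving (6)!/(3!) = 120.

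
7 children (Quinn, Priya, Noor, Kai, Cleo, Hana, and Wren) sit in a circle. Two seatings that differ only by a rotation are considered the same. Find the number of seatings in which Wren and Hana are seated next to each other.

Glue Wren and Hana into a block (2 internal orders). Seating 6 units around a circle gives (5)! arrangements.
So 2 × (5)! = 2 × 120 = 240.

240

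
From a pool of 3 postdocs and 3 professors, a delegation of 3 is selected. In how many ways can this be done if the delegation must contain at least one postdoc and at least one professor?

Total 3-person selections from all 6: C(6,3) = 20.
Selections missing a whole group: no postdocs → C(3,3) = 1; no professors → C(3,3) = 1.
Both groups omitted at once is impossible, so 20 − 2 = 18.

18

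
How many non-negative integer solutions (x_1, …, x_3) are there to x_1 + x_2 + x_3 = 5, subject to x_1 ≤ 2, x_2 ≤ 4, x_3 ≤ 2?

By stars and bars, unrestricted non-negative solutions to x_1+…+x_3 = 5 number C(5+2,2) = 21.
Subtract solutions that violate a single cap (substitute x_i' = x_i − (cap_i+1)): x_1 ≥ 3 gives C(4,2) = 6; x_2 ≥ 5 gives C(2,2) = 1; x_3 ≥ 3 gives C(4,2) = 6. Together 13.
No two caps can be exceeded simultaneously, so the pair terms are all 0.
By inclusion–exclusion the count is 21 − 13 + 0 = 8.

8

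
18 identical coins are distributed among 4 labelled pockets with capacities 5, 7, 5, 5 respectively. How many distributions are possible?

Ignoring the caps, the number of non-negative solutions to x_1+…+x_4 = 18 is C(21,3) = 1330.
Subtract solutions that violate a single cap (substitute x_i' = x_i − (cap_i+1)): x_1 ≥ 6 gives C(15,3) = 455; x_2 ≥ 8 gives C(13,3) = 286; x_3 ≥ 6 gives C(15,3) = 455; x_4 ≥ 6 gives C(15,3) = 455. Together 1651.
Add back pairs where two caps are both exceeded: 35 + 84 + 84 + 35 + 35 + 84 = 357.
Subtract triples: 0 + 0 + 1 + 0 = 1.
By inclusion–exclusion the count is 1330 − 1651 + 357 − 1 = 35.

35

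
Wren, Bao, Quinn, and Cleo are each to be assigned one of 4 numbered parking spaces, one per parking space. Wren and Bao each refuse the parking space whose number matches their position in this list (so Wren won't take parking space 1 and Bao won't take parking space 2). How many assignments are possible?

14

Let Aᵢ (for i ∈ {1, 2}) be the placements that put person i in their forbidden parking space. Any j of these fix j positions, leaving (4−j)! ways to fill the rest, and there are C(2,j) ways to pick which j.
By inclusion–exclusion, the number of valid placements is Σ_{j=0}^{2} (−1)^j C(2,j)·(4−j)!.
Computing: 24 − 12 + 2 = 14.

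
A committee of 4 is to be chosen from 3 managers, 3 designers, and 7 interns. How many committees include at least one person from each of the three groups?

315

With no constraint there are C(13,4) = 715 possible selections.
Subtract selections that omit an entire group: no managers → C(10,4) = 210; no designers → C(10,4) = 210; no interns → C(6,4) = 15.
Add back selections omitting two groups (i.e. drawn from a single group): C(3,4) + C(3,4) + C(7,4) = 35.
By inclusion–exclusion: 715 − 435 + 35 = 315.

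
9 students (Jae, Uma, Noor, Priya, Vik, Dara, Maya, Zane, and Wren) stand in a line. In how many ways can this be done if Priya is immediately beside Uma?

80640

Glue Priya and Uma into one block (2 internal orders), leaving 8 units to arrange in a row.
That gives 2 × 8! = 2 × 40320 = 80640.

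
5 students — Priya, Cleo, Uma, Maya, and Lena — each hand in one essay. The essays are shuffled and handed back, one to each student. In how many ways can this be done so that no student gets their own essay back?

44

This is the derangement count D_5: permutations of 5 items with no fixed point.
By inclusion–exclusion this is Σ_{j=0}^{5} (−1)^j C(5,j)·(5−j)!.
Computing: 120 − 120 + 60 − 20 + 5 − 1 = 44.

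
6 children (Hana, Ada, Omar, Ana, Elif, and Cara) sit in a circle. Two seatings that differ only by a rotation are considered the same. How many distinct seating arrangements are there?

120

Seat Hana anywhere (absorbing the rotational symmetry), then permute the other 5: (5)! = 120.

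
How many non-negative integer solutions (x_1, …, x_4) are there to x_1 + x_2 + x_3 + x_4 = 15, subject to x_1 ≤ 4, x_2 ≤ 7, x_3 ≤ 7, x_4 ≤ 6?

167

Without the upper bounds there are C(18,3) = 816 ways to split 15 among 4 variables.
Subtract solutions that violate a single cap (substitute x_i' = x_i − (cap_i+1)): x_1 ≥ 5 gives C(13,3) = 286; x_2 ≥ 8 gives C(10,3) = 120; x_3 ≥ 8 gives C(10,3) = 120; x_4 ≥ 7 gives C(11,3) = 165. Together 691.
Add back pairs where two caps are both exceeded: 10 + 10 + 20 + 0 + 1 + 1 = 42.
By inclusion–exclusion the count is 816 − 691 + 42 = 167.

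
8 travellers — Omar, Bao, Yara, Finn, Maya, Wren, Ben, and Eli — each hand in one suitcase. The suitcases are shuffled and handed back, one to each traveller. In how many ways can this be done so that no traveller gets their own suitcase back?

This is the derangement count D_8: permutations of 8 items with no fixed point.
By inclusion–exclusion this is Σ_{j=0}^{8} (−1)^j C(8,j)·(8−j)!.
Computing: 40320 − 40320 + 20160 − 6720 + 1680 − 336 + 56 − 8 + 1 = 14833.

14833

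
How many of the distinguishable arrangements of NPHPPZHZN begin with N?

With the first slot taken by N, it remains to arrange the other 8 letters (PHPPZHZN).
Those 8 letters have H appearing twice, P appearing 3 times, and Z appearing twice, giving (8)!/(3!·2!·2!) = 1680.

1680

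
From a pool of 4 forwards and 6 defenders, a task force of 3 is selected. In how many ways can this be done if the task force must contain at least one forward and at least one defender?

96

Total 3-person selections from all 10: C(10,3) = 120.
Subtract selections that omit an entire group: no forwards → C(6,3) = 20; no defenders → C(4,3) = 4.
Both groups omitted at once is impossible, so 120 − 24 = 96.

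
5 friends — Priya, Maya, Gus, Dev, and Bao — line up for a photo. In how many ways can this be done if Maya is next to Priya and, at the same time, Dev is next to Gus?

24

Treat {Maya,Priya} as one block (2 orders) and {Dev,Gus} as another (2 orders).
That leaves 3 units to arrange: 2 × 2 × 3! = 4 × 6 = 24.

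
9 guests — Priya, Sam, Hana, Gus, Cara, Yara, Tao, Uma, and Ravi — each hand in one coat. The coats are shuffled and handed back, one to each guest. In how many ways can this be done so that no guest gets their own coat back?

133496

Count assignments avoiding every fixed point. For any j of the 9 guests fixed to their own coat, the other 9−j can be arranged in (9−j)! ways.
By inclusion–exclusion this is Σ_{j=0}^{9} (−1)^j C(9,j)·(9−j)!.
Computing: 362880 − 362880 + 181440 − 60480 + 15120 − 3024 + 504 − 72 + 9 − 1 = 133496.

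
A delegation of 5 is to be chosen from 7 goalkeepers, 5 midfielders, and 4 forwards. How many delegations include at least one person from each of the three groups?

With no constraint there are C(16,5) = 4368 possible selections.
Selections missing a whole group: no goalkeepers → C(9,5) = 126; no midfielders → C(11,5) = 462; no forwards → C(12,5) = 792.
Add back selections omitting two groups (i.e. drawn from a single group): C(7,5) + C(5,5) + C(4,5) = 22.
By inclusion–exclusion: 4368 − 1380 + 22 = 3010.

3010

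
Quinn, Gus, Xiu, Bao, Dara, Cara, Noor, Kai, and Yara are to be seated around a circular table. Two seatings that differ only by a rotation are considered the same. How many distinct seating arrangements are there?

Around a circle, 9 distinct people have 9!/9 = (8)! = 40320 rotationally distinct seatings.

40320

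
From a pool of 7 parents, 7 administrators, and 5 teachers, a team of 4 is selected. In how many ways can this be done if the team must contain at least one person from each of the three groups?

Unrestricted: C(19,4) = 3876 ways to pick any 4 of the 19.
Subtract selections that omit an entire group: no parents → C(12,4) = 495; no administrators → C(12,4) = 495; no teachers → C(14,4) = 1001.
Add back selections omitting two groups (i.e. drawn from a single group): C(7,4) + C(7,4) + C(5,4) = 75.
By inclusion–exclusion: 3876 − 1991 + 75 = 1960.

1960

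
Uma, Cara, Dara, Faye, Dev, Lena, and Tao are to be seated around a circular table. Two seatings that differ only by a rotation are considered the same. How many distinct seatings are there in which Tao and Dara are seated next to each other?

240

Treat {Tao, Dara} as one unit (2 internal orders) and seat the resulting 6 units around the table: (5)! circular arrangements.
So 2 × (5)! = 2 × 120 = 240.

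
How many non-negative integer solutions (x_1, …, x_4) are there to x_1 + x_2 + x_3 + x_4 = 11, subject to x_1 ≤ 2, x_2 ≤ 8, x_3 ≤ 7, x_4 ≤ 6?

By stars and bars, unrestricted non-negative solutions to x_1+…+x_4 = 11 number C(11+3,3) = 364.
Subtract solutions that violate a single cap (substitute x_i' = x_i − (cap_i+1)): x_1 ≥ 3 gives C(11,3) = 165; x_2 ≥ 9 gives C(5,3) = 10; x_3 ≥ 8 gives C(6,3) = 20; x_4 ≥ 7 gives C(7,3) = 35. Together 230.
Add back pairs where two caps are both exceeded: 0 + 1 + 4 + 0 + 0 + 0 = 5.
By inclusion–exclusion the count is 364 − 230 + 5 = 139.

139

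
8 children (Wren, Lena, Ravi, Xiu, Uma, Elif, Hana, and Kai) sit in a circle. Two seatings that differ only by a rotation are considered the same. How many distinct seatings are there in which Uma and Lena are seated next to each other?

1440

Glue Uma and Lena into a block (2 internal orders). Seating 7 units around a circle gives (6)! arrangements.
So 2 × (6)! = 2 × 720 = 1440.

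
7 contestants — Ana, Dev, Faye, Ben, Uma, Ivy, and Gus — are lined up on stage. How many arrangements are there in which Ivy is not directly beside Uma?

There are 7! = 5040 arrangements in all. If Ivy and Uma are adjacent, merging them into one block gives 2·(6)! = 1440 arrangements.
So 5040 − 1440 = 3600 arrangements keep them apart.

3600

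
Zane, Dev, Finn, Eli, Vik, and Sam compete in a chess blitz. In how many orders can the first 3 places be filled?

There are 6 choices for 1st place, 5 for 2nd, and 4 for 3rd.
That gives 6 × 5 × 4 = 120.

120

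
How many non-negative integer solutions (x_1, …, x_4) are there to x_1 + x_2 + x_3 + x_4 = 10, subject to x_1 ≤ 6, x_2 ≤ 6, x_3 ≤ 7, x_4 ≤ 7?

226

Without the upper bounds there are C(13,3) = 286 ways to split 10 among 4 variables.
Subtract solutions that violate a single cap (substitute x_i' = x_i − (cap_i+1)): x_1 ≥ 7 gives C(6,3) = 20; x_2 ≥ 7 gives C(6,3) = 20; x_3 ≥ 8 gives C(5,3) = 10; x_4 ≥ 8 gives C(5,3) = 10. Together 60.
No two caps can be exceeded simultaneously, so the pair terms are all 0.
By inclusion–exclusion the count is 286 − 60 + 0 = 226.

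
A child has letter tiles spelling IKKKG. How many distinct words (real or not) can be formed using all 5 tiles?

Letter multiplicities in IKKKG: G×1, I×1, K×3.
Dividing 5! = 120 by 3! = 6 for the repeated letters gives 20.

20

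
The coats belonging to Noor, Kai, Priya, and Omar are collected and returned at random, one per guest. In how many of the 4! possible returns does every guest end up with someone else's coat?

Let Aᵢ be the assignments in which guest i gets their own coat. We want the size of the complement of A₁∪…∪A_4.
By inclusion–exclusion this is Σ_{j=0}^{4} (−1)^j C(4,j)·(4−j)!.
Computing: 24 − 24 + 12 − 4 + 1 = 9.

9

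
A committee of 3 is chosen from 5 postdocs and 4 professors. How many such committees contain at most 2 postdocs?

74

Split by how many postdocs are chosen (0 through 2).
Sum: C(5,0)·C(4,3) + C(5,1)·C(4,2) + C(5,2)·C(4,1) = 4 + 30 + 40 = 74.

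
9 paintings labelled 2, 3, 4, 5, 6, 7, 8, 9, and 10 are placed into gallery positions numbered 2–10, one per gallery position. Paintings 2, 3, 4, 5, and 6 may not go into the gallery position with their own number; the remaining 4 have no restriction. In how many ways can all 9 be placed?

205056

Let Aᵢ (for 2 ≤ i ≤ 6) be the placements that put painting i in its forbidden gallery position. Any j of these fix j positions, leaving (9−j)! ways to fill the rest, and there are C(5,j) ways to pick which j.
By inclusion–exclusion, the number of valid placements is Σ_{j=0}^{5} (−1)^j C(5,j)·(9−j)!.
Computing: 362880 − 201600 + 50400 − 7200 + 600 − 24 = 205056.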